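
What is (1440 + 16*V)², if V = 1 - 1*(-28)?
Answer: 3625216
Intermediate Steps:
V = 29 (V = 1 + 28 = 29)
(1440 + 16*V)² = (1440 + 16*29)² = (1440 + 464)² = 1904² = 3625216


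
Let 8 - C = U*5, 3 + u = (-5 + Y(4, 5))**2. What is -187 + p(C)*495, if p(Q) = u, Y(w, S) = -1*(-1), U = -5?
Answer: 6248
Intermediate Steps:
Y(w, S) = 1
u = 13 (u = -3 + (-5 + 1)**2 = -3 + (-4)**2 = -3 + 16 = 13)
C = 33 (C = 8 - (-5)*5 = 8 - 1*(-25) = 8 + 25 = 33)
p(Q) = 13
-187 + p(C)*495 = -187 + 13*495 = -187 + 6435 = 6248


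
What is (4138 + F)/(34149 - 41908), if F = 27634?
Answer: -31772/7759 ≈ -4.0949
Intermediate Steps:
(4138 + F)/(34149 - 41908) = (4138 + 27634)/(34149 - 41908) = 31772/(-7759) = 31772*(-1/7759) = -31772/7759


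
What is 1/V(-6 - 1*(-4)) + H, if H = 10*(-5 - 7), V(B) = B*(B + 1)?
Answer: -239/2 ≈ -119.50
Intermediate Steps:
V(B) = B*(1 + B)
H = -120 (H = 10*(-12) = -120)
1/V(-6 - 1*(-4)) + H = 1/((-6 - 1*(-4))*(1 + (-6 - 1*(-4)))) - 120 = 1/((-6 + 4)*(1 + (-6 + 4))) - 120 = 1/(-2*(1 - 2)) - 120 = 1/(-2*(-1)) - 120 = 1/2 - 120 = ½ - 120 = -239/2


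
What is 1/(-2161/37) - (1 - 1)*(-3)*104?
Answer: -37/2161 ≈ -0.017122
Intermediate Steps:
1/(-2161/37) - (1 - 1)*(-3)*104 = 1/(-2161*1/37) - 0*(-3)*104 = 1/(-2161/37) - 0*104 = -37/2161 - 1*0 = -37/2161 + 0 = -37/2161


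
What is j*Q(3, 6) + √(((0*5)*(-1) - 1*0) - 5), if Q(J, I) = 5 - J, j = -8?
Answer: -16 + I*√5 ≈ -16.0 + 2.2361*I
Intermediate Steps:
j*Q(3, 6) + √(((0*5)*(-1) - 1*0) - 5) = -8*(5 - 1*3) + √(((0*5)*(-1) - 1*0) - 5) = -8*(5 - 3) + √((0*(-1) + 0) - 5) = -8*2 + √((0 + 0) - 5) = -16 + √(0 - 5) = -16 + √(-5) = -16 + I*√5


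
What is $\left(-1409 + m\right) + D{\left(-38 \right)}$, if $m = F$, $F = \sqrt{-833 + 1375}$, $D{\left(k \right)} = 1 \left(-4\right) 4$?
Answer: $-1425 + \sqrt{542} \approx -1401.7$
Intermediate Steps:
$D{\left(k \right)} = -16$ ($D{\left(k \right)} = \left(-4\right) 4 = -16$)
$F = \sqrt{542} \approx 23.281$
$m = \sqrt{542} \approx 23.281$
$\left(-1409 + m\right) + D{\left(-38 \right)} = \left(-1409 + \sqrt{542}\right) - 16 = -1425 + \sqrt{542}$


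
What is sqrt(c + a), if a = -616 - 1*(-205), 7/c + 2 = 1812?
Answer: I*sqrt(1346464430)/1810 ≈ 20.273*I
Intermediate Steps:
c = 7/1810 (c = 7/(-2 + 1812) = 7/1810 ≈ 0.0038674)
a = -411 (a = -616 + 205 = -411)
sqrt(c + a) = sqrt(7/1810 - 411) = sqrt(-743903/1810) = I*sqrt(1346464430)/1810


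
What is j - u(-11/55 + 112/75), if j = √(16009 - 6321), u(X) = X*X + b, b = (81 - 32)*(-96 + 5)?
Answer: 25072466/5625 + 2*√2422 ≈ 4555.8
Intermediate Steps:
b = -4459 (b = 49*(-91) = -4459)
u(X) = -4459 + X² (u(X) = X*X - 4459 = X² - 4459 = -4459 + X²)
j = 2*√2422 (j = √9688 = 2*√2422 ≈ 98.428)
j - u(-11/55 + 112/75) = 2*√2422 - (-4459 + (-11/55 + 112/75)²) = 2*√2422 - (-4459 + (-11*1/55 + 112*(1/75))²) = 2*√2422 - (-4459 + (-⅕ + 112/75)²) = 2*√2422 - (-4459 + (97/75)²) = 2*√2422 - (-4459 + 9409/5625) = 2*√2422 - 1*(-25072466/5625) = 2*√2422 + 25072466/5625 = 25072466/5625 + 2*√2422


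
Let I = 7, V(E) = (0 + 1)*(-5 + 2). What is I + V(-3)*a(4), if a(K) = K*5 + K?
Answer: -65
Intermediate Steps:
a(K) = 6*K (a(K) = 5*K + K = 6*K)
V(E) = -3 (V(E) = 1*(-3) = -3)
I + V(-3)*a(4) = 7 - 18*4 = 7 - 3*24 = 7 - 72 = -65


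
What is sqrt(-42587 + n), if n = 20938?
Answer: I*sqrt(21649) ≈ 147.14*I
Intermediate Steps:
sqrt(-42587 + n) = sqrt(-42587 + 20938) = sqrt(-21649) = I*sqrt(21649)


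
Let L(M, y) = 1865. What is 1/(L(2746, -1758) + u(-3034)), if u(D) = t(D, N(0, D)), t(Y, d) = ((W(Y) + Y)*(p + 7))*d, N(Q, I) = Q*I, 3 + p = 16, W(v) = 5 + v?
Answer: 1/1865 ≈ 0.00053619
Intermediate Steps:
p = 13 (p = -3 + 16 = 13)
N(Q, I) = I*Q
t(Y, d) = d*(100 + 40*Y) (t(Y, d) = (((5 + Y) + Y)*(13 + 7))*d = ((5 + 2*Y)*20)*d = (100 + 40*Y)*d = d*(100 + 40*Y))
u(D) = 0 (u(D) = 20*(D*0)*(5 + 2*D) = 20*0*(5 + 2*D) = 0)
1/(L(2746, -1758) + u(-3034)) = 1/(1865 + 0) = 1/1865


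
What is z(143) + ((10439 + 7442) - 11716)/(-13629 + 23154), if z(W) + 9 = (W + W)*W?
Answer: 25964926/635 ≈ 40890.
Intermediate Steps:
z(W) = -9 + 2*W**2 (z(W) = -9 + (W + W)*W = -9 + (2*W)*W = -9 + 2*W**2)
z(143) + ((10439 + 7442) - 11716)/(-13629 + 23154) = (-9 + 2*143**2) + ((10439 + 7442) - 11716)/(-13629 + 23154) = (-9 + 2*20449) + (17881 - 11716)/9525 = (-9 + 40898) + 6165*(1/9525) = 40889 + 411/635 = 25964926/635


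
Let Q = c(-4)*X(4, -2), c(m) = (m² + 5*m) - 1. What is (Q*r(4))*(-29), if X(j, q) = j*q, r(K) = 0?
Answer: 0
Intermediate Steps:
c(m) = -1 + m² + 5*m
Q = 40 (Q = (-1 + (-4)² + 5*(-4))*(4*(-2)) = (-1 + 16 - 20)*(-8) = -5*(-8) = 40)
(Q*r(4))*(-29) = (40*0)*(-29) = 0*(-29) = 0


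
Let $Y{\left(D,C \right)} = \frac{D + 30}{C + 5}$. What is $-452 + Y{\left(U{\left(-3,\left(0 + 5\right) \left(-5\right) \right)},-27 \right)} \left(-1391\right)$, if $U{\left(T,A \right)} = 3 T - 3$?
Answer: $\frac{7547}{11} \approx 686.09$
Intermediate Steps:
$U{\left(T,A \right)} = -3 + 3 T$
$Y{\left(D,C \right)} = \frac{30 + D}{5 + C}$
$-452 + Y{\left(U{\left(-3,\left(0 + 5\right) \left(-5\right) \right)},-27 \right)} \left(-1391\right) = -452 + \frac{30 + \left(-3 + 3 \left(-3\right)\right)}{5 - 27} \left(-1391\right) = -452 + \frac{30 - 12}{-22} \left(-1391\right) = -452 + - \frac{30 - 12}{22} \left(-1391\right) = -452 + \left(- \frac{1}{22}\right) 18 \left(-1391\right) = -452 - - \frac{12519}{11} = -452 + \frac{12519}{11} = \frac{7547}{11}$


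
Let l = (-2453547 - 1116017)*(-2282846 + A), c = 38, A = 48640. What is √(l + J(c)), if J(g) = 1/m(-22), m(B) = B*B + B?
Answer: √1702246060957138158/462 ≈ 2.8240e+6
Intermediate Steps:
m(B) = B + B² (m(B) = B² + B = B + B²)
l = 7975141306184 (l = (-2453547 - 1116017)*(-2282846 + 48640) = -3569564*(-2234206) = 7975141306184)
J(g) = 1/462 (J(g) = 1/(-22*(1 - 22)) = 1/(-22*(-21)) = 1/462)
√(l + J(c)) = √(7975141306184 + 1/462) = √(3684515283457009/462) = √1702246060957138158/462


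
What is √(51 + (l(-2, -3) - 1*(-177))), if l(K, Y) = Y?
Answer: 15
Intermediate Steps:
√(51 + (l(-2, -3) - 1*(-177))) = √(51 + (-3 - 1*(-177))) = √(51 + (-3 + 177)) = √(51 + 174) = √225 = 15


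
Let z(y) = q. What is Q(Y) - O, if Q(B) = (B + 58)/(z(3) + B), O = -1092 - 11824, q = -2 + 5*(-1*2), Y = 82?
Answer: 12918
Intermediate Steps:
q = -12 (q = -2 + 5*(-2) = -2 - 10 = -12)
z(y) = -12
O = -12916
Q(B) = (58 + B)/(-12 + B) (Q(B) = (B + 58)/(-12 + B) = (58 + B)/(-12 + B))
Q(Y) - O = (58 + 82)/(-12 + 82) - 1*(-12916) = 140/70 + 12916 = (1/70)*140 + 12916 = 2 + 12916 = 12918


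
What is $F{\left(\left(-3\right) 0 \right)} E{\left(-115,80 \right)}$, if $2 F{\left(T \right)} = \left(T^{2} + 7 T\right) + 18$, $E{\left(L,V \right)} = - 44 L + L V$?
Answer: $-37260$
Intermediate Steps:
$F{\left(T \right)} = 9 + \frac{T^{2}}{2} + \frac{7 T}{2}$ ($F{\left(T \right)} = \frac{\left(T^{2} + 7 T\right) + 18}{2} = \frac{18 + T^{2} + 7 T}{2} = 9 + \frac{T^{2}}{2} + \frac{7 T}{2}$)
$F{\left(\left(-3\right) 0 \right)} E{\left(-115,80 \right)} = \left(9 + \frac{\left(\left(-3\right) 0\right)^{2}}{2} + \frac{7 \left(\left(-3\right) 0\right)}{2}\right) \left(- 115 \left(-44 + 80\right)\right) = \left(9 + \frac{0^{2}}{2} + \frac{7}{2} \cdot 0\right) \left(\left(-115\right) 36\right) = \left(9 + \frac{1}{2} \cdot 0 + 0\right) \left(-4140\right) = \left(9 + 0 + 0\right) \left(-4140\right) = 9 \left(-4140\right) = -37260$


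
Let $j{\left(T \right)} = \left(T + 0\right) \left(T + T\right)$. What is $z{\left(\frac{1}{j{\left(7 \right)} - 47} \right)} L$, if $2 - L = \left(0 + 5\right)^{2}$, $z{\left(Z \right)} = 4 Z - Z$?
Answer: $- \frac{23}{17} \approx -1.3529$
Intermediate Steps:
$j{\left(T \right)} = 2 T^{2}$ ($j{\left(T \right)} = T 2 T = 2 T^{2}$)
$z{\left(Z \right)} = 3 Z$
$L = -23$ ($L = 2 - \left(0 + 5\right)^{2} = 2 - 5^{2} = 2 - 25 = -23$)
$z{\left(\frac{1}{j{\left(7 \right)} - 47} \right)} L = \frac{3}{2 \cdot 7^{2} - 47} \left(-23\right) = \frac{3}{2 \cdot 49 - 47} \left(-23\right) = \frac{3}{98 - 47} \left(-23\right) = \frac{3}{51} \left(-23\right) = 3 \cdot \frac{1}{51} \left(-23\right) = \frac{1}{17} \left(-23\right) = - \frac{23}{17}$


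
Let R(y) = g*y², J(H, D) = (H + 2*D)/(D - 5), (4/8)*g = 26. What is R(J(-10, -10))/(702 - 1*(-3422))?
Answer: 52/1031 ≈ 0.050436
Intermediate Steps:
g = 52 (g = 2*26 = 52)
J(H, D) = (H + 2*D)/(-5 + D)
R(y) = 52*y²
R(J(-10, -10))/(702 - 1*(-3422)) = (52*((-10 + 2*(-10))/(-5 - 10))²)/(702 - 1*(-3422)) = (52*((-10 - 20)/(-15))²)/(702 + 3422) = (52*(-1/15*(-30))²)/4124 = (52*2²)*(1/4124) = (52*4)*(1/4124) = 208*(1/4124) = 52/1031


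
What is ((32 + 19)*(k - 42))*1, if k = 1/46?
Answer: -98481/46 ≈ -2140.9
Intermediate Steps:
k = 1/46 ≈ 0.021739
((32 + 19)*(k - 42))*1 = ((32 + 19)*(1/46 - 42))*1 = (51*(-1931/46))*1 = -98481/46*1 = -98481/46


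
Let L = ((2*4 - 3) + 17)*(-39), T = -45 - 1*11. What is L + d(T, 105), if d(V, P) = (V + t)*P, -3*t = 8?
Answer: -7018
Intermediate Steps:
t = -8/3 (t = -⅓*8 = -8/3 ≈ -2.6667)
T = -56 (T = -45 - 11 = -56)
d(V, P) = P*(-8/3 + V) (d(V, P) = (V - 8/3)*P = (-8/3 + V)*P = P*(-8/3 + V))
L = -858 (L = ((8 - 3) + 17)*(-39) = (5 + 17)*(-39) = 22*(-39) = -858)
L + d(T, 105) = -858 + (⅓)*105*(-8 + 3*(-56)) = -858 + (⅓)*105*(-8 - 168) = -858 + (⅓)*105*(-176) = -858 - 6160 = -7018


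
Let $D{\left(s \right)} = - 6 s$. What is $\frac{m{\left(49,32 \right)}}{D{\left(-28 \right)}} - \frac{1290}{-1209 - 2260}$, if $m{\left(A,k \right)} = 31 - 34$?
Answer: $\frac{68771}{194264} \approx 0.35401$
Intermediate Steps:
$m{\left(A,k \right)} = -3$
$\frac{m{\left(49,32 \right)}}{D{\left(-28 \right)}} - \frac{1290}{-1209 - 2260} = - \frac{3}{\left(-6\right) \left(-28\right)} - \frac{1290}{-1209 - 2260} = - \frac{3}{168} - \frac{1290}{-1209 - 2260} = \left(-3\right) \frac{1}{168} - \frac{1290}{-3469} = - \frac{1}{56} - - \frac{1290}{3469} = - \frac{1}{56} + \frac{1290}{3469} = \frac{68771}{194264}$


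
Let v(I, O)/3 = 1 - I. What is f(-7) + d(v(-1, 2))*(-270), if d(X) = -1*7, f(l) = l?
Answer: 1883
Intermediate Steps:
v(I, O) = 3 - 3*I (v(I, O) = 3*(1 - I) = 3 - 3*I)
d(X) = -7
f(-7) + d(v(-1, 2))*(-270) = -7 - 7*(-270) = -7 + 1890 = 1883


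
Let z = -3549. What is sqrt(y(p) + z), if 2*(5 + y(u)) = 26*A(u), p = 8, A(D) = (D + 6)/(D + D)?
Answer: 3*I*sqrt(6298)/4 ≈ 59.52*I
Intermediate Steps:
A(D) = (6 + D)/(2*D) (A(D) = (6 + D)/((2*D)) = (6 + D)*(1/(2*D)) = (6 + D)/(2*D))
y(u) = -5 + 13*(6 + u)/(2*u) (y(u) = -5 + (26*((6 + u)/(2*u)))/2 = -5 + (13*(6 + u)/u)/2 = -5 + 13*(6 + u)/(2*u))
sqrt(y(p) + z) = sqrt((3/2 + 39/8) - 3549) = sqrt(51/8 - 3549) = sqrt(-28341/8) = 3*I*sqrt(6298)/4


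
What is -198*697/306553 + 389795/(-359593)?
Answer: -13009139861/8479562533 ≈ -1.5342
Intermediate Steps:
-198*697/306553 + 389795/(-359593) = -138006*1/306553 + 389795*(-1/359593) = -138006/306553 - 389795/359593 = -13009139861/8479562533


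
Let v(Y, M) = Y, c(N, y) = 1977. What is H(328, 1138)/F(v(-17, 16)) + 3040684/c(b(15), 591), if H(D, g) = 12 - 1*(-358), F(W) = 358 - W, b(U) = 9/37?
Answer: 76065866/49425 ≈ 1539.0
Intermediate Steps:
b(U) = 9/37 (b(U) = 9*(1/37) = 9/37)
H(D, g) = 370 (H(D, g) = 12 + 358 = 370)
H(328, 1138)/F(v(-17, 16)) + 3040684/c(b(15), 591) = 370/(358 - 1*(-17)) + 3040684/1977 = 370/(358 + 17) + 3040684*(1/1977) = 370/375 + 3040684/1977 = 370*(1/375) + 3040684/1977 = 74/75 + 3040684/1977 = 76065866/49425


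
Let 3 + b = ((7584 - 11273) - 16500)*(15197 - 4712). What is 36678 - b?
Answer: 211718346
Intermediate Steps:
b = -211681668 (b = -3 + ((7584 - 11273) - 16500)*(15197 - 4712) = -3 + (-3689 - 16500)*10485 = -3 - 20189*10485 = -3 - 211681665 = -211681668)
36678 - b = 36678 - 1*(-211681668) = 36678 + 211681668 = 211718346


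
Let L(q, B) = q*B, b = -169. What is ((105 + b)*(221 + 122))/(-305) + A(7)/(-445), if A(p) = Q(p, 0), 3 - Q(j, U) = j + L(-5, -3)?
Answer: 1954887/27145 ≈ 72.016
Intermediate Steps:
L(q, B) = B*q
Q(j, U) = -12 - j (Q(j, U) = 3 - (j - 3*(-5)) = 3 - (j + 15) = 3 - (15 + j) = 3 + (-15 - j) = -12 - j)
A(p) = -12 - p
((105 + b)*(221 + 122))/(-305) + A(7)/(-445) = ((105 - 169)*(221 + 122))/(-305) + (-12 - 1*7)/(-445) = -64*343*(-1/305) + (-12 - 7)*(-1/445) = -21952*(-1/305) - 19*(-1/445) = 21952/305 + 19/445 = 1954887/27145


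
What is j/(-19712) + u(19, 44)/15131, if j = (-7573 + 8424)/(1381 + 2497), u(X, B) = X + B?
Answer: 4803041087/1156661090816 ≈ 0.0041525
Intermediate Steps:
u(X, B) = B + X
j = 851/3878 ≈ 0.21944
j/(-19712) + u(19, 44)/15131 = (851/3878)/(-19712) + (44 + 19)/15131 = (851/3878)*(-1/19712) + 63*(1/15131) = -851/76443136 + 63/15131 = 4803041087/1156661090816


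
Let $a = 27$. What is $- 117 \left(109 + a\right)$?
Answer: $-15912$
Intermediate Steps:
$- 117 \left(109 + a\right) = - 117 \left(109 + 27\right) = \left(-117\right) 136 = -15912$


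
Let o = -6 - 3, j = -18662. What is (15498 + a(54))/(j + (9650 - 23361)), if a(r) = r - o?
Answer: -1729/3597 ≈ -0.48068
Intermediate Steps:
o = -9
a(r) = 9 + r (a(r) = r - 1*(-9) = r + 9 = 9 + r)
(15498 + a(54))/(j + (9650 - 23361)) = (15498 + (9 + 54))/(-18662 + (9650 - 23361)) = (15498 + 63)/(-18662 - 13711) = 15561/(-32373) = 15561*(-1/32373) = -1729/3597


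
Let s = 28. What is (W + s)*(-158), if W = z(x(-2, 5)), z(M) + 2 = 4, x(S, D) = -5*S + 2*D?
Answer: -4740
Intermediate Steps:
z(M) = 2 (z(M) = -2 + 4 = 2)
W = 2
(W + s)*(-158) = (2 + 28)*(-158) = 30*(-158) = -4740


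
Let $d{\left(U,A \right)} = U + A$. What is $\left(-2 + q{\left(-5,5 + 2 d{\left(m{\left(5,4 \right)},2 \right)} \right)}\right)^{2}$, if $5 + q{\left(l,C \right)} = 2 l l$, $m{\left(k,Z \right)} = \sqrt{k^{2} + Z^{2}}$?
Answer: $1849$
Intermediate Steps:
$m{\left(k,Z \right)} = \sqrt{Z^{2} + k^{2}}$
$d{\left(U,A \right)} = A + U$
$q{\left(l,C \right)} = -5 + 2 l^{2}$ ($q{\left(l,C \right)} = -5 + 2 l l = -5 + 2 l^{2}$)
$\left(-2 + q{\left(-5,5 + 2 d{\left(m{\left(5,4 \right)},2 \right)} \right)}\right)^{2} = \left(-2 - \left(5 - 2 \left(-5\right)^{2}\right)\right)^{2} = \left(-2 + \left(-5 + 2 \cdot 25\right)\right)^{2} = \left(-2 + \left(-5 + 50\right)\right)^{2} = \left(-2 + 45\right)^{2} = 43^{2} = 1849$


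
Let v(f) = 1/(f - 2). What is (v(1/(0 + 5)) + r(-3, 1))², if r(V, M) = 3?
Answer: 484/81 ≈ 5.9753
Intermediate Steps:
v(f) = 1/(-2 + f)
(v(1/(0 + 5)) + r(-3, 1))² = (1/(-2 + 1/(0 + 5)) + 3)² = (1/(-2 + 1/5) + 3)² = (1/(-2 + ⅕) + 3)² = (1/(-9/5) + 3)² = (-5/9 + 3)² = (22/9)² = 484/81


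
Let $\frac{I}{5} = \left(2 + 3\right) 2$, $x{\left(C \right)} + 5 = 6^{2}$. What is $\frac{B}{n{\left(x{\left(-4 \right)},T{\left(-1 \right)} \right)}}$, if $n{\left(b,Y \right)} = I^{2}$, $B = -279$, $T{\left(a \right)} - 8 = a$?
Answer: $- \frac{279}{2500} \approx -0.1116$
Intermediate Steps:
$x{\left(C \right)} = 31$ ($x{\left(C \right)} = -5 + 6^{2} = -5 + 36 = 31$)
$T{\left(a \right)} = 8 + a$
$I = 50$ ($I = 5 \left(2 + 3\right) 2 = 5 \cdot 5 \cdot 2 = 5 \cdot 10 = 50$)
$n{\left(b,Y \right)} = 2500$ ($n{\left(b,Y \right)} = 50^{2} = 2500$)
$\frac{B}{n{\left(x{\left(-4 \right)},T{\left(-1 \right)} \right)}} = - \frac{279}{2500}$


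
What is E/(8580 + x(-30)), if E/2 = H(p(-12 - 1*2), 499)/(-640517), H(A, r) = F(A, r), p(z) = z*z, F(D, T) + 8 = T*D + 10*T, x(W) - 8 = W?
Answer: -102786/2740772243 ≈ -3.7503e-5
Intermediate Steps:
x(W) = 8 + W
F(D, T) = -8 + 10*T + D*T (F(D, T) = -8 + (T*D + 10*T) = -8 + (D*T + 10*T) = -8 + (10*T + D*T) = -8 + 10*T + D*T)
p(z) = z²
H(A, r) = -8 + 10*r + A*r
E = -205572/640517 (E = 2*((-8 + 10*499 + (-12 - 1*2)²*499)/(-640517)) = 2*((-8 + 4990 + (-12 - 2)²*499)*(-1/640517)) = 2*((-8 + 4990 + (-14)²*499)*(-1/640517)) = 2*((-8 + 4990 + 196*499)*(-1/640517)) = 2*((-8 + 4990 + 97804)*(-1/640517)) = 2*(102786*(-1/640517)) = 2*(-102786/640517) = -205572/640517 ≈ -0.32095)
E/(8580 + x(-30)) = -205572/(640517*(8580 + (8 - 30))) = -205572/(640517*(8580 - 22)) = -205572/640517/8558 = -205572/640517*1/8558 = -102786/2740772243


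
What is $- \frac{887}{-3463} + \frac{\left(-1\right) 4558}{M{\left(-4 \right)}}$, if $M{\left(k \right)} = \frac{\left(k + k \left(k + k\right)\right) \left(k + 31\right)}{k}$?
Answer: $\frac{15951997}{654507} \approx 24.373$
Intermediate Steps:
$M{\left(k \right)} = \frac{\left(31 + k\right) \left(k + 2 k^{2}\right)}{k}$ ($M{\left(k \right)} = \frac{\left(k + k 2 k\right) \left(31 + k\right)}{k} = \frac{\left(k + 2 k^{2}\right) \left(31 + k\right)}{k} = \frac{\left(31 + k\right) \left(k + 2 k^{2}\right)}{k}$)
$- \frac{887}{-3463} + \frac{\left(-1\right) 4558}{M{\left(-4 \right)}} = - \frac{887}{-3463} + \frac{\left(-1\right) 4558}{31 + 2 \left(-4\right)^{2} + 63 \left(-4\right)} = \left(-887\right) \left(- \frac{1}{3463}\right) - \frac{4558}{31 + 2 \cdot 16 - 252} = \frac{887}{3463} - \frac{4558}{31 + 32 - 252} = \frac{887}{3463} - \frac{4558}{-189} = \frac{887}{3463} - - \frac{4558}{189} = \frac{887}{3463} + \frac{4558}{189} = \frac{15951997}{654507}$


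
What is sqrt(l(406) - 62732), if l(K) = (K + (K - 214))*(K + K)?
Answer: 2*sqrt(105711) ≈ 650.26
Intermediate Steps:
l(K) = 2*K*(-214 + 2*K) (l(K) = (K + (-214 + K))*(2*K) = (-214 + 2*K)*(2*K) = 2*K*(-214 + 2*K))
sqrt(l(406) - 62732) = sqrt(4*406*(-107 + 406) - 62732) = sqrt(4*406*299 - 62732) = sqrt(485576 - 62732) = sqrt(422844) = 2*sqrt(105711)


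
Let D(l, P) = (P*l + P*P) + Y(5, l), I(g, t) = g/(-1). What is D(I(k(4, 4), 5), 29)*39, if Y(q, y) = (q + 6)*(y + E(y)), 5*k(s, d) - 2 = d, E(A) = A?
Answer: 152061/5 ≈ 30412.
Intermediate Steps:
k(s, d) = 2/5 + d/5
Y(q, y) = 2*y*(6 + q) (Y(q, y) = (q + 6)*(y + y) = (6 + q)*(2*y) = 2*y*(6 + q))
I(g, t) = -g (I(g, t) = g*(-1) = -g)
D(l, P) = P**2 + 22*l + P*l (D(l, P) = (P*l + P*P) + 2*l*(6 + 5) = (P*l + P**2) + 2*l*11 = (P**2 + P*l) + 22*l = P**2 + 22*l + P*l)
D(I(k(4, 4), 5), 29)*39 = (29**2 + 22*(-(2/5 + (1/5)*4)) + 29*(-(2/5 + (1/5)*4)))*39 = (841 + 22*(-(2/5 + 4/5)) + 29*(-(2/5 + 4/5)))*39 = (841 + 22*(-1*6/5) + 29*(-1*6/5))*39 = (841 + 22*(-6/5) + 29*(-6/5))*39 = (841 - 132/5 - 174/5)*39 = (3899/5)*39 = 152061/5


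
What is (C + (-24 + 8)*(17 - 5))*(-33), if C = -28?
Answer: 7260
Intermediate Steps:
(C + (-24 + 8)*(17 - 5))*(-33) = (-28 + (-24 + 8)*(17 - 5))*(-33) = (-28 - 16*12)*(-33) = (-28 - 192)*(-33) = -220*(-33) = 7260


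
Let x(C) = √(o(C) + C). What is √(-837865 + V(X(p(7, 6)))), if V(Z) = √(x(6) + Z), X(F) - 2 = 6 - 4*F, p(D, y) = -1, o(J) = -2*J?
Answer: √(-837865 + √(12 + I*√6)) ≈ 0.e-4 + 915.35*I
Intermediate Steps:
x(C) = √(-C) (x(C) = √(-2*C + C) = √(-C))
X(F) = 8 - 4*F (X(F) = 2 + (6 - 4*F) = 8 - 4*F)
V(Z) = √(Z + I*√6) (V(Z) = √(√(-1*6) + Z) = √(√(-6) + Z) = √(I*√6 + Z) = √(Z + I*√6))
√(-837865 + V(X(p(7, 6)))) = √(-837865 + √((8 - 4*(-1)) + I*√6)) = √(-837865 + √((8 + 4) + I*√6)) = √(-837865 + √(12 + I*√6))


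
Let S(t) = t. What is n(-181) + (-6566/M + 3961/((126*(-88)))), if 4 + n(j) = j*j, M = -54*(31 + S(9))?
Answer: 5448590407/166320 ≈ 32760.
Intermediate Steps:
M = -2160 (M = -54*(31 + 9) = -54*40 = -2160)
n(j) = -4 + j² (n(j) = -4 + j*j = -4 + j²)
n(-181) + (-6566/M + 3961/((126*(-88)))) = (-4 + (-181)²) + (-6566/(-2160) + 3961/((126*(-88)))) = (-4 + 32761) + (-6566*(-1/2160) + 3961/(-11088)) = 32757 + (3283/1080 + 3961*(-1/11088)) = 32757 + (3283/1080 - 3961/11088) = 32757 + 446167/166320 = 5448590407/166320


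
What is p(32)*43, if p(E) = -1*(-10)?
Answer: 430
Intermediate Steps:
p(E) = 10
p(32)*43 = 10*43 = 430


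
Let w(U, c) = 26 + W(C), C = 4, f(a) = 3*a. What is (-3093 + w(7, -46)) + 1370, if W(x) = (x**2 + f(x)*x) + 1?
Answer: -1632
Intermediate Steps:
W(x) = 1 + 4*x**2 (W(x) = (x**2 + (3*x)*x) + 1 = (x**2 + 3*x**2) + 1 = 4*x**2 + 1 = 1 + 4*x**2)
w(U, c) = 91 (w(U, c) = 26 + (1 + 4*4**2) = 26 + (1 + 4*16) = 26 + (1 + 64) = 26 + 65 = 91)
(-3093 + w(7, -46)) + 1370 = (-3093 + 91) + 1370 = -3002 + 1370 = -1632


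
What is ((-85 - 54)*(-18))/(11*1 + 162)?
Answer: 2502/173 ≈ 14.462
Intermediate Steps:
((-85 - 54)*(-18))/(11*1 + 162) = (-139*(-18))/(11 + 162) = 2502/173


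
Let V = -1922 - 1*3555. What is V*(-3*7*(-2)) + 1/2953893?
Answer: -679495822361/2953893 ≈ -2.3003e+5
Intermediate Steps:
V = -5477 (V = -1922 - 3555 = -5477)
V*(-3*7*(-2)) + 1/2953893 = -5477*(-3*7)*(-2) + 1/2953893 = -(-115017)*(-2) + 1/2953893 = -5477*42 + 1/2953893 = -230034 + 1/2953893 = -679495822361/2953893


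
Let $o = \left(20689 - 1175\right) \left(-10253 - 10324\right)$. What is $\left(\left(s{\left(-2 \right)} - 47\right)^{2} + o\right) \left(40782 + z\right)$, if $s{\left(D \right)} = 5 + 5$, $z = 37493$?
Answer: $-31430403309475$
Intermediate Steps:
$s{\left(D \right)} = 10$
$o = -401539578$ ($o = 19514 \left(-20577\right) = -401539578$)
$\left(\left(s{\left(-2 \right)} - 47\right)^{2} + o\right) \left(40782 + z\right) = \left(\left(10 - 47\right)^{2} - 401539578\right) \left(40782 + 37493\right) = \left(\left(-37\right)^{2} - 401539578\right) 78275 = \left(1369 - 401539578\right) 78275 = \left(-401538209\right) 78275 = -31430403309475$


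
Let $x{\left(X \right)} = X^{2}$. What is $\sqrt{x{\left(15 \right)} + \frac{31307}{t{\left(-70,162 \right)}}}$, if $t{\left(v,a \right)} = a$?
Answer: $\frac{\sqrt{135514}}{18} \approx 20.451$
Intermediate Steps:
$\sqrt{x{\left(15 \right)} + \frac{31307}{t{\left(-70,162 \right)}}} = \sqrt{15^{2} + \frac{31307}{162}} = \sqrt{225 + 31307 \cdot \frac{1}{162}} = \sqrt{225 + \frac{31307}{162}} = \sqrt{\frac{67757}{162}} = \frac{\sqrt{135514}}{18}$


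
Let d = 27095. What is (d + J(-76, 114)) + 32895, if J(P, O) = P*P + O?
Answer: 65880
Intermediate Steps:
J(P, O) = O + P² (J(P, O) = P² + O = O + P²)
(d + J(-76, 114)) + 32895 = (27095 + (114 + (-76)²)) + 32895 = (27095 + (114 + 5776)) + 32895 = (27095 + 5890) + 32895 = 32985 + 32895 = 65880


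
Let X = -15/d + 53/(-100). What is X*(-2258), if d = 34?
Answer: 1863979/850 ≈ 2192.9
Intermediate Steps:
X = -1651/1700 (X = -15/34 + 53/(-100) = -15*1/34 + 53*(-1/100) = -15/34 - 53/100 = -1651/1700 ≈ -0.97118)
X*(-2258) = -1651/1700*(-2258) = 1863979/850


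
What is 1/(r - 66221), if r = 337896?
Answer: 1/271675 ≈ 3.6809e-6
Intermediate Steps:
1/(r - 66221) = 1/(337896 - 66221) = 1/271675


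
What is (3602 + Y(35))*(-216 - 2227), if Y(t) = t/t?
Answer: -8802129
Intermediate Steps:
Y(t) = 1
(3602 + Y(35))*(-216 - 2227) = (3602 + 1)*(-216 - 2227) = 3603*(-2443) = -8802129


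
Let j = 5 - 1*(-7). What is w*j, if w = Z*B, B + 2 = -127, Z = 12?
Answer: -18576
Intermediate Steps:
j = 12 (j = 5 + 7 = 12)
B = -129 (B = -2 - 127 = -129)
w = -1548 (w = 12*(-129) = -1548)
w*j = -1548*12 = -18576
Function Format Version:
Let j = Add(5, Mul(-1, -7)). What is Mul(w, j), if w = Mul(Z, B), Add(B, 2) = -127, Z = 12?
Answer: -18576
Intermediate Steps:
j = 12 (j = Add(5, 7) = 12)
B = -129 (B = Add(-2, -127) = -129)
w = -1548 (w = Mul(12, -129) = -1548)
Mul(w, j) = Mul(-1548, 12) = -18576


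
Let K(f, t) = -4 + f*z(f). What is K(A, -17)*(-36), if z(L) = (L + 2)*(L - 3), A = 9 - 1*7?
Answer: 432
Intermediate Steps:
A = 2 (A = 9 - 7 = 2)
z(L) = (-3 + L)*(2 + L) (z(L) = (2 + L)*(-3 + L) = (-3 + L)*(2 + L))
K(f, t) = -4 + f*(-6 + f**2 - f)
K(A, -17)*(-36) = (-4 - 1*2*(6 + 2 - 1*2**2))*(-36) = (-4 - 1*2*(6 + 2 - 1*4))*(-36) = (-4 - 1*2*(6 + 2 - 4))*(-36) = (-4 - 1*2*4)*(-36) = (-4 - 8)*(-36) = -12*(-36) = 432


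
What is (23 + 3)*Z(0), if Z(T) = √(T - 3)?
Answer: 26*I*√3 ≈ 45.033*I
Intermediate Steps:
Z(T) = √(-3 + T)
(23 + 3)*Z(0) = (23 + 3)*√(-3 + 0) = 26*√(-3) = 26*(I*√3) = 26*I*√3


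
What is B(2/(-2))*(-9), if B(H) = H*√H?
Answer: 9*I ≈ 9.0*I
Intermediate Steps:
B(H) = H^(3/2)
B(2/(-2))*(-9) = (2/(-2))^(3/2)*(-9) = (2*(-½))^(3/2)*(-9) = (-1)^(3/2)*(-9) = -I*(-9) = 9*I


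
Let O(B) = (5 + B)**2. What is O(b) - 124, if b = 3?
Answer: -60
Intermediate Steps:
O(b) - 124 = (5 + 3)**2 - 124 = 8**2 - 124 = 64 - 124 = -60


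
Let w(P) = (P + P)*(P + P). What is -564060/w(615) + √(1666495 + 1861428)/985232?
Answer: -9401/25215 + √3527923/985232 ≈ -0.37093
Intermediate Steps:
w(P) = 4*P² (w(P) = (2*P)*(2*P) = 4*P²)
-564060/w(615) + √(1666495 + 1861428)/985232 = -564060/(4*615²) + √(1666495 + 1861428)/985232 = -564060/(4*378225) + √3527923*(1/985232) = -564060/1512900 + √3527923/985232 = -564060*1/1512900 + √3527923/985232 = -9401/25215 + √3527923/985232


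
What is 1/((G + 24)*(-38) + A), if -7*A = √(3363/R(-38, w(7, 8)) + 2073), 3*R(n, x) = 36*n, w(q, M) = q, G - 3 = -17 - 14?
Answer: 59584/9040243 + 70*√1322/9040243 ≈ 0.0068725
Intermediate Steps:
G = -28 (G = 3 + (-17 - 14) = 3 - 31 = -28)
R(n, x) = 12*n (R(n, x) = (36*n)/3 = 12*n)
A = -5*√1322/28 (A = -√(3363/((12*(-38))) + 2073)/7 = -√(3363/(-456) + 2073)/7 = -√(3363*(-1/456) + 2073)/7 = -√(-59/8 + 2073)/7 = -5*√1322/28 ≈ -6.4927)
1/((G + 24)*(-38) + A) = 1/((-28 + 24)*(-38) - 5*√1322/28) = 1/(-4*(-38) - 5*√1322/28) = 1/(152 - 5*√1322/28)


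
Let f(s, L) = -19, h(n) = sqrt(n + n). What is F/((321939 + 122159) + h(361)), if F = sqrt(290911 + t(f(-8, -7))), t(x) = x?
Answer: -19*sqrt(145446)/98611516441 + 444098*sqrt(72723)/98611516441 ≈ 0.0012144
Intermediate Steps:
h(n) = sqrt(2)*sqrt(n) (h(n) = sqrt(2*n) = sqrt(2)*sqrt(n))
F = 2*sqrt(72723) (F = sqrt(290911 - 19) = sqrt(290892) = 2*sqrt(72723) ≈ 539.34)
F/((321939 + 122159) + h(361)) = (2*sqrt(72723))/((321939 + 122159) + sqrt(2)*sqrt(361)) = (2*sqrt(72723))/(444098 + sqrt(2)*19) = (2*sqrt(72723))/(444098 + 19*sqrt(2)) = 2*sqrt(72723)/(444098 + 19*sqrt(2))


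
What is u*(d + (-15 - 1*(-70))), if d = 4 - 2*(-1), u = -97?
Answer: -5917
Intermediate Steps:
d = 6 (d = 4 + 2 = 6)
u*(d + (-15 - 1*(-70))) = -97*(6 + (-15 - 1*(-70))) = -97*(6 + (-15 + 70)) = -97*(6 + 55) = -97*61 = -5917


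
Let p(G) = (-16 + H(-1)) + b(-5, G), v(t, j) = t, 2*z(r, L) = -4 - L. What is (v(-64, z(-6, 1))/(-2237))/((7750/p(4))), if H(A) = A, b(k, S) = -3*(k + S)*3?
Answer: -256/8668375 ≈ -2.9533e-5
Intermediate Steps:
z(r, L) = -2 - L/2 (z(r, L) = (-4 - L)/2 = -2 - L/2)
b(k, S) = -9*S - 9*k (b(k, S) = -3*(S + k)*3 = (-3*S - 3*k)*3 = -9*S - 9*k)
p(G) = 28 - 9*G (p(G) = (-16 - 1) + (-9*G - 9*(-5)) = -17 + (-9*G + 45) = -17 + (45 - 9*G) = 28 - 9*G)
(v(-64, z(-6, 1))/(-2237))/((7750/p(4))) = (-64/(-2237))/((7750/(28 - 9*4))) = (-64*(-1/2237))/((7750/(28 - 36))) = 64/(2237*((7750/(-8)))) = 64/(2237*((7750*(-⅛)))) = 64/(2237*(-3875/4)) = (64/2237)*(-4/3875) = -256/8668375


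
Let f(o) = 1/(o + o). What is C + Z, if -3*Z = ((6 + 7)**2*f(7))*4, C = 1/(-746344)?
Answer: -252264293/15673224 ≈ -16.095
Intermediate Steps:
f(o) = 1/(2*o)
C = -1/746344 ≈ -1.3399e-6
Z = -338/21 (Z = -(6 + 7)**2*((1/2)/7)*4/3 = -13**2*((1/2)*(1/7))*4/3 = -169*(1/14)*4/3 = -169*4/42 = -1/3*338/7 = -338/21 ≈ -16.095)
C + Z = -1/746344 - 338/21 = -252264293/15673224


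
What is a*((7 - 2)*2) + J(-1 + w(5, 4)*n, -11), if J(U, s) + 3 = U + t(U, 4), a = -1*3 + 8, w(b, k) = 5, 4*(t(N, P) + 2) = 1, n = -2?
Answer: 137/4 ≈ 34.250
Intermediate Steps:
t(N, P) = -7/4 (t(N, P) = -2 + (¼)*1 = -2 + ¼ = -7/4)
a = 5 (a = -3 + 8 = 5)
J(U, s) = -19/4 + U (J(U, s) = -3 + (U - 7/4) = -3 + (-7/4 + U) = -19/4 + U)
a*((7 - 2)*2) + J(-1 + w(5, 4)*n, -11) = 5*((7 - 2)*2) + (-19/4 + (-1 + 5*(-2))) = 5*(5*2) + (-19/4 + (-1 - 10)) = 5*10 + (-19/4 - 11) = 50 - 63/4 = 137/4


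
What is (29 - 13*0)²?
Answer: 841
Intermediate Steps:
(29 - 13*0)² = (29 - 1*0)² = (29 + 0)² = 29² = 841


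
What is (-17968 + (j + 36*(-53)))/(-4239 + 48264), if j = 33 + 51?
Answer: -19792/44025 ≈ -0.44956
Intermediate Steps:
j = 84
(-17968 + (j + 36*(-53)))/(-4239 + 48264) = (-17968 + (84 + 36*(-53)))/(-4239 + 48264) = (-17968 + (84 - 1908))/44025 = (-17968 - 1824)*(1/44025) = -19792*1/44025 = -19792/44025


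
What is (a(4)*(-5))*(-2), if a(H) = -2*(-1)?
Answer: 20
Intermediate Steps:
a(H) = 2
(a(4)*(-5))*(-2) = (2*(-5))*(-2) = -10*(-2) = 20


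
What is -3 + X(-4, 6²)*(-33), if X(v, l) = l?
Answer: -1191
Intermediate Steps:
-3 + X(-4, 6²)*(-33) = -3 + 6²*(-33) = -3 + 36*(-33) = -3 - 1188 = -1191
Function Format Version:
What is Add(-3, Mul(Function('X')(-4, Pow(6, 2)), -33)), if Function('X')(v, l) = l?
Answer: -1191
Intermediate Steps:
Add(-3, Mul(Function('X')(-4, Pow(6, 2)), -33)) = Add(-3, Mul(Pow(6, 2), -33)) = Add(-3, Mul(36, -33)) = Add(-3, -1188) = -1191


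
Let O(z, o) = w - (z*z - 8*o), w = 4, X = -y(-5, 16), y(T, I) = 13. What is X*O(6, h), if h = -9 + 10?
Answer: 312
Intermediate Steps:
h = 1
X = -13 (X = -1*13 = -13)
O(z, o) = 4 - z**2 + 8*o (O(z, o) = 4 - (z*z - 8*o) = 4 - (z**2 - 8*o) = 4 + (-z**2 + 8*o) = 4 - z**2 + 8*o)
X*O(6, h) = -13*(4 - 1*6**2 + 8*1) = -13*(4 - 1*36 + 8) = -13*(4 - 36 + 8) = -13*(-24) = 312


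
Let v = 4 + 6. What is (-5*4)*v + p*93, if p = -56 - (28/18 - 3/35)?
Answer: -582193/105 ≈ -5544.7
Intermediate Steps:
v = 10
p = -18103/315 (p = -56 - (28*(1/18) - 3*1/35) = -56 - (14/9 - 3/35) = -56 - 1*463/315 = -56 - 463/315 = -18103/315 ≈ -57.470)
(-5*4)*v + p*93 = -5*4*10 - 18103/315*93 = -20*10 - 561193/105 = -200 - 561193/105 = -582193/105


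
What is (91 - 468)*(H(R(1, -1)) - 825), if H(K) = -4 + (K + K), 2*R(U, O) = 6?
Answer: 310271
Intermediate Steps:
R(U, O) = 3 (R(U, O) = (½)*6 = 3)
H(K) = -4 + 2*K
(91 - 468)*(H(R(1, -1)) - 825) = (91 - 468)*((-4 + 2*3) - 825) = -377*((-4 + 6) - 825) = -377*(2 - 825) = -377*(-823) = 310271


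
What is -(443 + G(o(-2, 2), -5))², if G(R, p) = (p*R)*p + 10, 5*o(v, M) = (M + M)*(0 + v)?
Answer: -170569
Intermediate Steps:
o(v, M) = 2*M*v/5 (o(v, M) = ((M + M)*(0 + v))/5 = ((2*M)*v)/5 = (2*M*v)/5 = 2*M*v/5)
G(R, p) = 10 + R*p² (G(R, p) = (R*p)*p + 10 = R*p² + 10 = 10 + R*p²)
-(443 + G(o(-2, 2), -5))² = -(443 + (10 + ((⅖)*2*(-2))*(-5)²))² = -(443 + (10 - 8/5*25))² = -(443 + (10 - 40))² = -(443 - 30)² = -1*413² = -1*170569 = -170569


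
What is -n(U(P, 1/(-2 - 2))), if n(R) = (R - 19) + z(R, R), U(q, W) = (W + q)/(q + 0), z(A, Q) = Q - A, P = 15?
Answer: 1081/60 ≈ 18.017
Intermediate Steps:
U(q, W) = (W + q)/q
n(R) = -19 + R (n(R) = (R - 19) + (R - R) = (-19 + R) + 0 = -19 + R)
-n(U(P, 1/(-2 - 2))) = -(-19 + (1/(-2 - 2) + 15)/15) = -(-19 + (1/(-4) + 15)/15) = -(-19 + (-¼ + 15)/15) = -(-19 + (1/15)*(59/4)) = -(-19 + 59/60) = -1*(-1081/60) = 1081/60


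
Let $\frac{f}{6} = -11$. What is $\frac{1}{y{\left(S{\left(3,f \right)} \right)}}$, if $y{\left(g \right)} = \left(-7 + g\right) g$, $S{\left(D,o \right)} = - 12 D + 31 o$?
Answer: $\frac{1}{4349298} \approx 2.2992 \cdot 10^{-7}$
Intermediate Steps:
$f = -66$ ($f = 6 \left(-11\right) = -66$)
$y{\left(g \right)} = g \left(-7 + g\right)$
$\frac{1}{y{\left(S{\left(3,f \right)} \right)}} = \frac{1}{\left(\left(-12\right) 3 + 31 \left(-66\right)\right) \left(-7 + \left(\left(-12\right) 3 + 31 \left(-66\right)\right)\right)} = \frac{1}{\left(-36 - 2046\right) \left(-7 - 2082\right)} = \frac{1}{\left(-2082\right) \left(-7 - 2082\right)} = \frac{1}{\left(-2082\right) \left(-2089\right)} = \frac{1}{4349298}$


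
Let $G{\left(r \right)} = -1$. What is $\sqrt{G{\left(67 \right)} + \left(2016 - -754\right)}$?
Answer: $\sqrt{2769} \approx 52.621$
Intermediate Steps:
$\sqrt{G{\left(67 \right)} + \left(2016 - -754\right)} = \sqrt{-1 + \left(2016 - -754\right)} = \sqrt{-1 + \left(2016 + 754\right)} = \sqrt{-1 + 2770} = \sqrt{2769}$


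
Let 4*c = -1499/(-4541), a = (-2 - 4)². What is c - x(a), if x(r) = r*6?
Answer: -3921925/18164 ≈ -215.92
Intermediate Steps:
a = 36 (a = (-6)² = 36)
x(r) = 6*r
c = 1499/18164 (c = (-1499/(-4541))/4 = (-1499*(-1/4541))/4 = (¼)*(1499/4541) = 1499/18164 ≈ 0.082526)
c - x(a) = 1499/18164 - 6*36 = 1499/18164 - 1*216 = 1499/18164 - 216 = -3921925/18164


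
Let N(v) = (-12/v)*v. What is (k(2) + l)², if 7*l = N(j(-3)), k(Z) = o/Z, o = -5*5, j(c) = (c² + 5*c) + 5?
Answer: 39601/196 ≈ 202.05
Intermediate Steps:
j(c) = 5 + c² + 5*c
o = -25
N(v) = -12
k(Z) = -25/Z
l = -12/7 (l = (⅐)*(-12) = -12/7 ≈ -1.7143)
(k(2) + l)² = (-25/2 - 12/7)² = (-199/14)² = 39601/196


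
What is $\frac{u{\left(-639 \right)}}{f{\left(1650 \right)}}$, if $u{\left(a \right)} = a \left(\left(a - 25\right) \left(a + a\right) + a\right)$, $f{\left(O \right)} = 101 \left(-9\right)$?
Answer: $\frac{60204663}{101} \approx 5.9609 \cdot 10^{5}$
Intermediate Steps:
$f{\left(O \right)} = -909$
$u{\left(a \right)} = a \left(a + 2 a \left(-25 + a\right)\right)$ ($u{\left(a \right)} = a \left(\left(-25 + a\right) 2 a + a\right) = a \left(2 a \left(-25 + a\right) + a\right) = a \left(a + 2 a \left(-25 + a\right)\right)$)
$\frac{u{\left(-639 \right)}}{f{\left(1650 \right)}} = \frac{\left(-639\right)^{2} \left(-49 + 2 \left(-639\right)\right)}{-909} = 408321 \left(-49 - 1278\right) \left(- \frac{1}{909}\right) = 408321 \left(-1327\right) \left(- \frac{1}{909}\right) = \left(-541841967\right) \left(- \frac{1}{909}\right) = \frac{60204663}{101}$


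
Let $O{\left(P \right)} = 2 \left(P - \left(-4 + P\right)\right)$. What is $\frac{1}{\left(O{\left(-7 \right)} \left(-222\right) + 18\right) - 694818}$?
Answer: $- \frac{1}{696576} \approx -1.4356 \cdot 10^{-6}$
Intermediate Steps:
$O{\left(P \right)} = 8$ ($O{\left(P \right)} = 2 \cdot 4 = 8$)
$\frac{1}{\left(O{\left(-7 \right)} \left(-222\right) + 18\right) - 694818} = \frac{1}{\left(8 \left(-222\right) + 18\right) - 694818} = \frac{1}{\left(-1776 + 18\right) - 694818} = \frac{1}{-1758 - 694818} = \frac{1}{-696576} = - \frac{1}{696576}$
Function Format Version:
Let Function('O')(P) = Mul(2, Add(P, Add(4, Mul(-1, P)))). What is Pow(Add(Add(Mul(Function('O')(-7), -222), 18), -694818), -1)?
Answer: Rational(-1, 696576) ≈ -1.4356e-6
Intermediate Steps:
Function('O')(P) = 8 (Function('O')(P) = Mul(2, 4) = 8)
Pow(Add(Add(Mul(Function('O')(-7), -222), 18), -694818), -1) = Pow(Add(Add(Mul(8, -222), 18), -694818), -1) = Pow(Add(Add(-1776, 18), -694818), -1) = Pow(Add(-1758, -694818), -1) = Pow(-696576, -1) = Rational(-1, 696576)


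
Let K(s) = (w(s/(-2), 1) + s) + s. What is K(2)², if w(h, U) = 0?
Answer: 16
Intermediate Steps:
K(s) = 2*s (K(s) = (0 + s) + s = s + s = 2*s)
K(2)² = (2*2)² = 4² = 16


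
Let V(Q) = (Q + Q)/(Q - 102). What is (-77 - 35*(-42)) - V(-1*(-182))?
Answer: 27769/20 ≈ 1388.4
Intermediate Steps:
V(Q) = 2*Q/(-102 + Q) (V(Q) = (2*Q)/(-102 + Q) = 2*Q/(-102 + Q))
(-77 - 35*(-42)) - V(-1*(-182)) = (-77 - 35*(-42)) - 2*(-1*(-182))/(-102 - 1*(-182)) = (-77 + 1470) - 2*182/(-102 + 182) = 1393 - 2*182/80 = 1393 - 1*91/20 = 1393 - 91/20 = 27769/20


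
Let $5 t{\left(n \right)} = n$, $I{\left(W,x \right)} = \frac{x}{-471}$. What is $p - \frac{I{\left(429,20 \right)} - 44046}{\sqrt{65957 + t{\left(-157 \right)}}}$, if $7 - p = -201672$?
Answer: $201679 + \frac{797911 \sqrt{412035}}{2985669} \approx 2.0185 \cdot 10^{5}$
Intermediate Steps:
$p = 201679$ ($p = 7 - -201672 = 7 + 201672 = 201679$)
$I{\left(W,x \right)} = - \frac{x}{471}$ ($I{\left(W,x \right)} = x \left(- \frac{1}{471}\right) = - \frac{x}{471}$)
$t{\left(n \right)} = \frac{n}{5}$
$p - \frac{I{\left(429,20 \right)} - 44046}{\sqrt{65957 + t{\left(-157 \right)}}} = 201679 - \frac{\left(- \frac{1}{471}\right) 20 - 44046}{\sqrt{65957 + \frac{1}{5} \left(-157\right)}} = 201679 - \frac{- \frac{20}{471} - 44046}{\sqrt{65957 - \frac{157}{5}}} = 201679 - - \frac{20745686}{471 \sqrt{\frac{329628}{5}}} = 201679 - - \frac{20745686}{471 \frac{2 \sqrt{412035}}{5}} = 201679 - - \frac{20745686 \frac{\sqrt{412035}}{164814}}{471} = 201679 - - \frac{797911 \sqrt{412035}}{2985669} = 201679 + \frac{797911 \sqrt{412035}}{2985669}$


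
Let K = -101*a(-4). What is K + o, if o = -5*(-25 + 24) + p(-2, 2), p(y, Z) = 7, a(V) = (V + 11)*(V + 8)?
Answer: -2816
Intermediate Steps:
a(V) = (8 + V)*(11 + V) (a(V) = (11 + V)*(8 + V) = (8 + V)*(11 + V))
K = -2828 (K = -101*(88 + (-4)² + 19*(-4)) = -101*(88 + 16 - 76) = -101*28 = -2828)
o = 12 (o = -5*(-25 + 24) + 7 = -5*(-1) + 7 = 5 + 7 = 12)
K + o = -2828 + 12 = -2816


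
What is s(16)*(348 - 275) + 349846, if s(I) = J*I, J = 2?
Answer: 352182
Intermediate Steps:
s(I) = 2*I
s(16)*(348 - 275) + 349846 = (2*16)*(348 - 275) + 349846 = 32*73 + 349846 = 2336 + 349846 = 352182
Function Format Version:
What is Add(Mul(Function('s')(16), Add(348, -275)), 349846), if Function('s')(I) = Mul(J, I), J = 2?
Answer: 352182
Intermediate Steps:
Function('s')(I) = Mul(2, I)
Add(Mul(Function('s')(16), Add(348, -275)), 349846) = Add(Mul(Mul(2, 16), Add(348, -275)), 349846) = Add(Mul(32, 73), 349846) = Add(2336, 349846) = 352182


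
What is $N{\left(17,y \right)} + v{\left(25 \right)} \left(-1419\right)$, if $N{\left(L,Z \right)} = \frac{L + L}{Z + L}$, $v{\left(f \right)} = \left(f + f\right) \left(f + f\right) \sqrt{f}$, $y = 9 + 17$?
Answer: $- \frac{762712466}{43} \approx -1.7738 \cdot 10^{7}$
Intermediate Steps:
$y = 26$
$v{\left(f \right)} = 4 f^{\frac{5}{2}}$ ($v{\left(f \right)} = 2 f 2 f \sqrt{f} = 4 f^{2} \sqrt{f} = 4 f^{\frac{5}{2}}$)
$N{\left(L,Z \right)} = \frac{2 L}{L + Z}$
$N{\left(17,y \right)} + v{\left(25 \right)} \left(-1419\right) = 2 \cdot 17 \frac{1}{17 + 26} + 4 \cdot 25^{\frac{5}{2}} \left(-1419\right) = 2 \cdot 17 \cdot \frac{1}{43} + 4 \cdot 3125 \left(-1419\right) = 2 \cdot 17 \cdot \frac{1}{43} + 12500 \left(-1419\right) = \frac{34}{43} - 17737500 = - \frac{762712466}{43}$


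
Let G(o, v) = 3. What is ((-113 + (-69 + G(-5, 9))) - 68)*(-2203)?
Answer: 544141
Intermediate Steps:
((-113 + (-69 + G(-5, 9))) - 68)*(-2203) = ((-113 + (-69 + 3)) - 68)*(-2203) = ((-113 - 66) - 68)*(-2203) = (-179 - 68)*(-2203) = -247*(-2203) = 544141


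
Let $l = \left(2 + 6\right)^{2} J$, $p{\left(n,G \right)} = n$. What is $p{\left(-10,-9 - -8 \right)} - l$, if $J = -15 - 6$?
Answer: $1334$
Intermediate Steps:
$J = -21$
$l = -1344$ ($l = \left(2 + 6\right)^{2} \left(-21\right) = 8^{2} \left(-21\right) = 64 \left(-21\right) = -1344$)
$p{\left(-10,-9 - -8 \right)} - l = -10 - -1344 = -10 + 1344 = 1334$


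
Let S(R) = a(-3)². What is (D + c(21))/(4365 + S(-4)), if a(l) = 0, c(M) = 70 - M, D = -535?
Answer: -54/485 ≈ -0.11134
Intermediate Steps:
S(R) = 0 (S(R) = 0² = 0)
(D + c(21))/(4365 + S(-4)) = (-535 + (70 - 1*21))/(4365 + 0) = (-535 + (70 - 21))/4365 = (-535 + 49)*(1/4365) = -486*1/4365 = -54/485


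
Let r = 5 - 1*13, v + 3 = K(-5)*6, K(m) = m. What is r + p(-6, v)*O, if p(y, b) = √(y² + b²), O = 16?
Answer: -8 + 240*√5 ≈ 528.66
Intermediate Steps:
v = -33 (v = -3 - 5*6 = -3 - 30 = -33)
p(y, b) = √(b² + y²)
r = -8 (r = 5 - 13 = -8)
r + p(-6, v)*O = -8 + √((-33)² + (-6)²)*16 = -8 + √(1089 + 36)*16 = -8 + √1125*16 = -8 + (15*√5)*16 = -8 + 240*√5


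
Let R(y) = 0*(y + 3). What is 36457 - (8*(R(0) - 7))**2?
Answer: 33321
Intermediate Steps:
R(y) = 0 (R(y) = 0*(3 + y) = 0)
36457 - (8*(R(0) - 7))**2 = 36457 - (8*(0 - 7))**2 = 36457 - (8*(-7))**2 = 36457 - 1*(-56)**2 = 36457 - 1*3136 = 36457 - 3136 = 33321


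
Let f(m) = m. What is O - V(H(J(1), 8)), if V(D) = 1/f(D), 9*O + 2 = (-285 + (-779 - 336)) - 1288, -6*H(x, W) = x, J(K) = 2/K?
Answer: -2663/9 ≈ -295.89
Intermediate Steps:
H(x, W) = -x/6
O = -2690/9 (O = -2/9 + ((-285 + (-779 - 336)) - 1288)/9 = -2/9 + ((-285 - 1115) - 1288)/9 = -2/9 + (-1400 - 1288)/9 = -2/9 + (⅑)*(-2688) = -2/9 - 896/3 = -2690/9 ≈ -298.89)
V(D) = 1/D
O - V(H(J(1), 8)) = -2690/9 - 1/((-1/(3*1))) = -2690/9 - 1/((-1/3)) = -2690/9 - 1/((-⅙*2)) = -2690/9 - 1/(-⅓) = -2690/9 - 1*(-3) = -2690/9 + 3 = -2663/9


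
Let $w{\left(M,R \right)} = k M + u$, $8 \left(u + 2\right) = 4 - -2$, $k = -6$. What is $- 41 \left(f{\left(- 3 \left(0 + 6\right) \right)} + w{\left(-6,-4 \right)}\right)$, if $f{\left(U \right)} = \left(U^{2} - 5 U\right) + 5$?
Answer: $- \frac{74415}{4} \approx -18604.0$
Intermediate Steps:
$f{\left(U \right)} = 5 + U^{2} - 5 U$
$u = - \frac{5}{4}$ ($u = -2 + \frac{4 - -2}{8} = -2 + \frac{4 + 2}{8} = -2 + \frac{1}{8} \cdot 6 = -2 + \frac{3}{4} = - \frac{5}{4} \approx -1.25$)
$w{\left(M,R \right)} = - \frac{5}{4} - 6 M$ ($w{\left(M,R \right)} = - 6 M - \frac{5}{4} = - \frac{5}{4} - 6 M$)
$- 41 \left(f{\left(- 3 \left(0 + 6\right) \right)} + w{\left(-6,-4 \right)}\right) = - 41 \left(\left(5 + \left(- 3 \left(0 + 6\right)\right)^{2} - 5 \left(- 3 \left(0 + 6\right)\right)\right) - - \frac{139}{4}\right) = - 41 \left(\left(5 + \left(\left(-3\right) 6\right)^{2} - 5 \left(\left(-3\right) 6\right)\right) + \left(- \frac{5}{4} + 36\right)\right) = - 41 \left(\left(5 + \left(-18\right)^{2} - -90\right) + \frac{139}{4}\right) = - 41 \left(\left(5 + 324 + 90\right) + \frac{139}{4}\right) = - 41 \left(419 + \frac{139}{4}\right) = \left(-41\right) \frac{1815}{4} = - \frac{74415}{4}$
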